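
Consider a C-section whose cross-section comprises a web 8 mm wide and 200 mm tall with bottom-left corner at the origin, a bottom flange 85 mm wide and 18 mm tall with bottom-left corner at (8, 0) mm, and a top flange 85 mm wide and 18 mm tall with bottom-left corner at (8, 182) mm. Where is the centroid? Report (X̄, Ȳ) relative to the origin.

X̄ = 34.53 mm, Ȳ = 100.00 mm

Part | A | x̄ᵢ | ȳᵢ | A·x̄ᵢ | A·ȳᵢ
web | 1600.00 | 4.00 | 100.00 | 6400.00 | 160000.00
bottom flange | 1530.00 | 50.50 | 9.00 | 77265.00 | 13770.00
top flange | 1530.00 | 50.50 | 191.00 | 77265.00 | 292230.00
Σ | 4660.00 |  |  | 160930.00 | 466000.00
X̄ = 160930.00 / 4660.00 = 34.53 mm
Ȳ = 466000.00 / 4660.00 = 100.00 mm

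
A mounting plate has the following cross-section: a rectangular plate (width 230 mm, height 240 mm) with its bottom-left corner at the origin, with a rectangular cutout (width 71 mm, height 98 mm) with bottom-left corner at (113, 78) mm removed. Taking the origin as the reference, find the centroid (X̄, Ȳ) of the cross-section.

X̄ = 110.17 mm, Ȳ = 118.99 mm

Part | A | x̄ᵢ | ȳᵢ | A·x̄ᵢ | A·ȳᵢ
plate | 55200.00 | 115.00 | 120.00 | 6348000.00 | 6624000.00
hole | -6958.00 | 148.50 | 127.00 | -1033263.00 | -883666.00
Σ | 48242.00 |  |  | 5314737.00 | 5740334.00
X̄ = 5314737.00 / 48242.00 = 110.17 mm
Ȳ = 5740334.00 / 48242.00 = 118.99 mm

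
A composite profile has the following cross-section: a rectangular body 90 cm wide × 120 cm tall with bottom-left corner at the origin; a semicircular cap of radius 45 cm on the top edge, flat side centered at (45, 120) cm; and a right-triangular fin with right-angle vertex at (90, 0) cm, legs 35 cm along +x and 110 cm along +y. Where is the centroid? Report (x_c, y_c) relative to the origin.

rectangular body: A = 90 × 120 = 10800.00, centroid at (45.00, 60.00).
semicircular top: A = ½π·45² = 3180.86, centroid at (45.00, 139.10).
triangular fin: A = ½·35·110 = 1925.00, centroid at (101.67, 36.67).
ΣA = 15905.86 cm²
ΣAx_c = (10800.00)(45.00) + (3180.86)(45.00) + (1925.00)(101.67) = 824847.15 cm³
ΣAy_c = (10800.00)(60.00) + (3180.86)(139.10) + (1925.00)(36.67) = 1161036.84 cm³
x_c = 824847.15 / 15905.86 = 51.86 cm
y_c = 1161036.84 / 15905.86 = 72.99 cm

x_c = 51.86 cm, y_c = 72.99 cm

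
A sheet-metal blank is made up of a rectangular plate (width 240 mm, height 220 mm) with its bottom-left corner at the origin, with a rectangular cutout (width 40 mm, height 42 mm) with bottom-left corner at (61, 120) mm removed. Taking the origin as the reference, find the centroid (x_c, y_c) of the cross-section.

x_c = 121.28 mm, y_c = 108.98 mm

plate: A = 240 × 220 = 52800.00, centroid at (120.00, 110.00).
hole: A = −(40 × 42) = -1680.00, centroid at (81.00, 141.00).
ΣA = 51120.00 mm², ΣAx_c = 6199920.00 mm³, ΣAy_c = 5571120.00 mm³.
x_c = 6199920.00/51120.00 = 121.28 mm; y_c = 5571120.00/51120.00 = 108.98 mm.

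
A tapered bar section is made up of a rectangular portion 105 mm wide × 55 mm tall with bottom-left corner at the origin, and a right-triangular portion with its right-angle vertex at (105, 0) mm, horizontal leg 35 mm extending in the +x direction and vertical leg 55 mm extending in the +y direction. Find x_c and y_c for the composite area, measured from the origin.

x_c = 61.67 mm, y_c = 26.19 mm

rectangular portion: A = 105 × 55 = 5775.00, centroid at (52.50, 27.50).
triangular portion: A = ½·35·55 = 962.50, centroid at (116.67, 18.33).
ΣA = 6737.50 mm², ΣAx_c = 415479.17 mm³, ΣAy_c = 176458.33 mm³.
x_c = 415479.17/6737.50 = 61.67 mm; y_c = 176458.33/6737.50 = 26.19 mm.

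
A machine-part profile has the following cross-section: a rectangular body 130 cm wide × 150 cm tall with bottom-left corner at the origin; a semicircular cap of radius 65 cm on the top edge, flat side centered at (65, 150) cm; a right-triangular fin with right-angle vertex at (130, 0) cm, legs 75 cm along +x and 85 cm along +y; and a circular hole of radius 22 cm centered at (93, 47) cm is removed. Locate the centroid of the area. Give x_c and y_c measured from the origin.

rectangular body: A = 130 × 150 = 19500.00, centroid at (65.00, 75.00).
semicircular top: A = ½π·65² = 6636.61, centroid at (65.00, 177.59).
triangular fin: A = ½·75·85 = 3187.50, centroid at (155.00, 28.33).
hole: A = −π·22² = -1520.53, centroid at (93.00, 47.00).
ΣA = 27803.58 cm²
ΣAx_c = (19500.00)(65.00) + (6636.61)(65.00) + (3187.50)(155.00) + (-1520.53)(93.00) = 2051533.07 cm³
ΣAy_c = (19500.00)(75.00) + (6636.61)(177.59) + (3187.50)(28.33) + (-1520.53)(47.00) = 2659923.06 cm³
x_c = 2051533.07 / 27803.58 = 73.79 cm
y_c = 2659923.06 / 27803.58 = 95.67 cm

x_c = 73.79 cm, y_c = 95.67 cm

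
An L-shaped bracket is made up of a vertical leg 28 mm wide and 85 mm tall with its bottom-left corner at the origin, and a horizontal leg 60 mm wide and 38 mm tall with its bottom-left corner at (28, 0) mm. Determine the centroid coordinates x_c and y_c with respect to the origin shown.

vertical leg: A = 28 × 85 = 2380.00, centroid at (14.00, 42.50).
horizontal leg: A = 60 × 38 = 2280.00, centroid at (58.00, 19.00).
ΣA = 4660.00 mm²
ΣAx_c = (2380.00)(14.00) + (2280.00)(58.00) = 165560.00 mm³
ΣAy_c = (2380.00)(42.50) + (2280.00)(19.00) = 144470.00 mm³
x_c = 165560.00 / 4660.00 = 35.53 mm
y_c = 144470.00 / 4660.00 = 31.00 mm

x_c = 35.53 mm, y_c = 31.00 mm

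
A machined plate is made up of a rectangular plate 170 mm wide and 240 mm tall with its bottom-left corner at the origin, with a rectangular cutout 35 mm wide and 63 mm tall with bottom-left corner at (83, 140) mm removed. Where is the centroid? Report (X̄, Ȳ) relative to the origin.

Part | A | x̄ᵢ | ȳᵢ | A·x̄ᵢ | A·ȳᵢ
plate | 40800.00 | 85.00 | 120.00 | 3468000.00 | 4896000.00
hole | -2205.00 | 100.50 | 171.50 | -221602.50 | -378157.50
Σ | 38595.00 |  |  | 3246397.50 | 4517842.50
X̄ = 3246397.50 / 38595.00 = 84.11 mm
Ȳ = 4517842.50 / 38595.00 = 117.06 mm

X̄ = 84.11 mm, Ȳ = 117.06 mm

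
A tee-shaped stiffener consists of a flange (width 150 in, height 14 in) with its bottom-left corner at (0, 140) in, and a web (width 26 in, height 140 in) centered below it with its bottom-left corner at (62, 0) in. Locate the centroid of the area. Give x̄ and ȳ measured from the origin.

web: A = 26 × 140 = 3640.00, centroid at (75.00, 70.00).
flange: A = 150 × 14 = 2100.00, centroid at (75.00, 147.00).
ΣA = 5740.00 in²
ΣAx̄ = (3640.00)(75.00) + (2100.00)(75.00) = 430500.00 in³
ΣAȳ = (3640.00)(70.00) + (2100.00)(147.00) = 563500.00 in³
x̄ = 430500.00 / 5740.00 = 75.00 in
ȳ = 563500.00 / 5740.00 = 98.17 in

x̄ = 75.00 in, ȳ = 98.17 in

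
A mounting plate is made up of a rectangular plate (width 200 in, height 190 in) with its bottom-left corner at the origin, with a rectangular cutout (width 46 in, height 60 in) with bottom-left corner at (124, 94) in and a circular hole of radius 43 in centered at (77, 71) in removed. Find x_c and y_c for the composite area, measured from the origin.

x_c = 100.13 in, y_c = 97.02 in

Part | A | x̄ᵢ | ȳᵢ | A·x̄ᵢ | A·ȳᵢ
plate | 38000.00 | 100.00 | 95.00 | 3800000.00 | 3610000.00
hole 1 | -2760.00 | 147.00 | 124.00 | -405720.00 | -342240.00
hole 2 | -5808.80 | 77.00 | 71.00 | -447277.97 | -412425.14
Σ | 29431.20 |  |  | 2947002.03 | 2855334.86
x_c = 2947002.03 / 29431.20 = 100.13 in
y_c = 2855334.86 / 29431.20 = 97.02 in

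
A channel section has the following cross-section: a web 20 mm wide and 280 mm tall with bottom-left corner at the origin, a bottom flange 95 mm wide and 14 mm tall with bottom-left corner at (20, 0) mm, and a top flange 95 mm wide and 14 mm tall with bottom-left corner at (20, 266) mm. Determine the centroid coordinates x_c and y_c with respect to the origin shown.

x_c = 28.52 mm, y_c = 140.00 mm

web: A = 20 × 280 = 5600.00, centroid at (10.00, 140.00).
bottom flange: A = 95 × 14 = 1330.00, centroid at (67.50, 7.00).
top flange: A = 95 × 14 = 1330.00, centroid at (67.50, 273.00).
ΣA = 8260.00 mm², ΣAx_c = 235550.00 mm³, ΣAy_c = 1156400.00 mm³.
x_c = 235550.00/8260.00 = 28.52 mm; y_c = 1156400.00/8260.00 = 140.00 mm.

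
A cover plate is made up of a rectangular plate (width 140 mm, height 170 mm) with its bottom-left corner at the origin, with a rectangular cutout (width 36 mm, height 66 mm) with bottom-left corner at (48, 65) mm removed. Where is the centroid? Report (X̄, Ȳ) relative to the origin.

X̄ = 70.44 mm, Ȳ = 83.56 mm

plate: A = 140 × 170 = 23800.00, centroid at (70.00, 85.00).
hole: A = −(36 × 66) = -2376.00, centroid at (66.00, 98.00).
ΣA = 21424.00 mm²
ΣAX̄ = (23800.00)(70.00) + (-2376.00)(66.00) = 1509184.00 mm³
ΣAȲ = (23800.00)(85.00) + (-2376.00)(98.00) = 1790152.00 mm³
X̄ = 1509184.00 / 21424.00 = 70.44 mm
Ȳ = 1790152.00 / 21424.00 = 83.56 mm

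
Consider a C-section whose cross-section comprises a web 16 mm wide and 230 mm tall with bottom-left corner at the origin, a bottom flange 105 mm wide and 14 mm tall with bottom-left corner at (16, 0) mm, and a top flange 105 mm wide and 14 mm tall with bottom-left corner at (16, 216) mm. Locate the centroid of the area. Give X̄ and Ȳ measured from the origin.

web: A = 16 × 230 = 3680.00, centroid at (8.00, 115.00).
bottom flange: A = 105 × 14 = 1470.00, centroid at (68.50, 7.00).
top flange: A = 105 × 14 = 1470.00, centroid at (68.50, 223.00).
ΣA = 6620.00 mm², ΣAX̄ = 230830.00 mm³, ΣAȲ = 761300.00 mm³.
X̄ = 230830.00/6620.00 = 34.87 mm; Ȳ = 761300.00/6620.00 = 115.00 mm.

X̄ = 34.87 mm, Ȳ = 115.00 mm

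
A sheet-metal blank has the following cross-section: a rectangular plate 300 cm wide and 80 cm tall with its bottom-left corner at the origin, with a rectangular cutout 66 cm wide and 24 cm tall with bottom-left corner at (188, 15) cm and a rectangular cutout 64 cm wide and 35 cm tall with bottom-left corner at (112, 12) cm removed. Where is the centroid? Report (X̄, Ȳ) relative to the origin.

plate: A = 300 × 80 = 24000.00, centroid at (150.00, 40.00).
hole 1: A = −(66 × 24) = -1584.00, centroid at (221.00, 27.00).
hole 2: A = −(64 × 35) = -2240.00, centroid at (144.00, 29.50).
ΣA = 20176.00 cm²
ΣAX̄ = (24000.00)(150.00) + (-1584.00)(221.00) + (-2240.00)(144.00) = 2927376.00 cm³
ΣAȲ = (24000.00)(40.00) + (-1584.00)(27.00) + (-2240.00)(29.50) = 851152.00 cm³
X̄ = 2927376.00 / 20176.00 = 145.09 cm
Ȳ = 851152.00 / 20176.00 = 42.19 cm

X̄ = 145.09 cm, Ȳ = 42.19 cm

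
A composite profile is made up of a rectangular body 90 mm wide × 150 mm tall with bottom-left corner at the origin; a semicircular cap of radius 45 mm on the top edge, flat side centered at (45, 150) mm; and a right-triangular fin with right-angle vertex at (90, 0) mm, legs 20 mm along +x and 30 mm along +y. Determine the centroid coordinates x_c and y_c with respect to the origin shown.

x_c = 45.91 mm, y_c = 91.48 mm

rectangular body: A = 90 × 150 = 13500.00, centroid at (45.00, 75.00).
semicircular top: A = ½π·45² = 3180.86, centroid at (45.00, 169.10).
triangular fin: A = ½·20·30 = 300.00, centroid at (96.67, 10.00).
ΣA = 16980.86 mm²
ΣAx_c = (13500.00)(45.00) + (3180.86)(45.00) + (300.00)(96.67) = 779638.82 mm³
ΣAy_c = (13500.00)(75.00) + (3180.86)(169.10) + (300.00)(10.00) = 1553379.38 mm³
x_c = 779638.82 / 16980.86 = 45.91 mm
y_c = 1553379.38 / 16980.86 = 91.48 mm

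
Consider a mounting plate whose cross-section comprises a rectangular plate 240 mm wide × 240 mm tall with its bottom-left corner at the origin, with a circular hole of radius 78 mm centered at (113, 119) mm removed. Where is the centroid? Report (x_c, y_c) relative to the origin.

Part | A | x̄ᵢ | ȳᵢ | A·x̄ᵢ | A·ȳᵢ
plate | 57600.00 | 120.00 | 120.00 | 6912000.00 | 6912000.00
hole | -19113.45 | 113.00 | 119.00 | -2159819.82 | -2274500.51
Σ | 38486.55 |  |  | 4752180.18 | 4637499.49
x_c = 4752180.18 / 38486.55 = 123.48 mm
y_c = 4637499.49 / 38486.55 = 120.50 mm

x_c = 123.48 mm, y_c = 120.50 mm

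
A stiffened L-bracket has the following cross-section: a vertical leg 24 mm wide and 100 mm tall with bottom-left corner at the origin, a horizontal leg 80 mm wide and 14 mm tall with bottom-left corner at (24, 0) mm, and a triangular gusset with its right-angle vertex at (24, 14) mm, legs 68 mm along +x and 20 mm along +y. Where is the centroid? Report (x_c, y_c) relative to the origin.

Part | A | x̄ᵢ | ȳᵢ | A·x̄ᵢ | A·ȳᵢ
vertical leg | 2400.00 | 12.00 | 50.00 | 28800.00 | 120000.00
horizontal leg | 1120.00 | 64.00 | 7.00 | 71680.00 | 7840.00
gusset | 680.00 | 46.67 | 20.67 | 31733.33 | 14053.33
Σ | 4200.00 |  |  | 132213.33 | 141893.33
x_c = 132213.33 / 4200.00 = 31.48 mm
y_c = 141893.33 / 4200.00 = 33.78 mm

x_c = 31.48 mm, y_c = 33.78 mm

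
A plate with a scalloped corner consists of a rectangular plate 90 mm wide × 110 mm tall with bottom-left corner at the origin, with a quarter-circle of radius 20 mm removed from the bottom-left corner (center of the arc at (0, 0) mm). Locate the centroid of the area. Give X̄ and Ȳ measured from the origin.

X̄ = 46.20 mm, Ȳ = 56.52 mm

plate: A = 90 × 110 = 9900.00, centroid at (45.00, 55.00).
removed quarter-circle: A = −¼π·20² = -314.16, centroid at (8.49, 8.49).
ΣA = 9585.84 mm²
ΣAX̄ = (9900.00)(45.00) + (-314.16)(8.49) = 442833.33 mm³
ΣAȲ = (9900.00)(55.00) + (-314.16)(8.49) = 541833.33 mm³
X̄ = 442833.33 / 9585.84 = 46.20 mm
Ȳ = 541833.33 / 9585.84 = 56.52 mm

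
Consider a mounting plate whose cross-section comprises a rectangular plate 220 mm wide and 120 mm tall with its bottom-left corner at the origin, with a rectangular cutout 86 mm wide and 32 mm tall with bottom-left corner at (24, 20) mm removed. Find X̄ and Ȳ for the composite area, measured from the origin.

Part | A | x̄ᵢ | ȳᵢ | A·x̄ᵢ | A·ȳᵢ
plate | 26400.00 | 110.00 | 60.00 | 2904000.00 | 1584000.00
hole | -2752.00 | 67.00 | 36.00 | -184384.00 | -99072.00
Σ | 23648.00 |  |  | 2719616.00 | 1484928.00
X̄ = 2719616.00 / 23648.00 = 115.00 mm
Ȳ = 1484928.00 / 23648.00 = 62.79 mm

X̄ = 115.00 mm, Ȳ = 62.79 mm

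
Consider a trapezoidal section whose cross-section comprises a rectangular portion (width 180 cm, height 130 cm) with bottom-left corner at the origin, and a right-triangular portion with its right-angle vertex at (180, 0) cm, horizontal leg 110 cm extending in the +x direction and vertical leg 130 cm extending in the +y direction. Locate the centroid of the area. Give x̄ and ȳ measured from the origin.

x̄ = 119.65 cm, ȳ = 59.93 cm

Part | A | x̄ᵢ | ȳᵢ | A·x̄ᵢ | A·ȳᵢ
rectangular portion | 23400.00 | 90.00 | 65.00 | 2106000.00 | 1521000.00
triangular portion | 7150.00 | 216.67 | 43.33 | 1549166.67 | 309833.33
Σ | 30550.00 |  |  | 3655166.67 | 1830833.33
x̄ = 3655166.67 / 30550.00 = 119.65 cm
ȳ = 1830833.33 / 30550.00 = 59.93 cm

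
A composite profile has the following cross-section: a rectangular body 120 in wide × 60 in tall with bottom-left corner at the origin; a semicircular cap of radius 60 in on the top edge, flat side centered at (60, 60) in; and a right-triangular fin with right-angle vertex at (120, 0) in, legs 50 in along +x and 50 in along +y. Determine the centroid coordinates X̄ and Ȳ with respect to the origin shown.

X̄ = 66.79 in, Ȳ = 51.06 in

rectangular body: A = 120 × 60 = 7200.00, centroid at (60.00, 30.00).
semicircular top: A = ½π·60² = 5654.87, centroid at (60.00, 85.46).
triangular fin: A = ½·50·50 = 1250.00, centroid at (136.67, 16.67).
ΣA = 14104.87 in²
ΣAX̄ = (7200.00)(60.00) + (5654.87)(60.00) + (1250.00)(136.67) = 942125.34 in³
ΣAȲ = (7200.00)(30.00) + (5654.87)(85.46) + (1250.00)(16.67) = 720125.34 in³
X̄ = 942125.34 / 14104.87 = 66.79 in
Ȳ = 720125.34 / 14104.87 = 51.06 in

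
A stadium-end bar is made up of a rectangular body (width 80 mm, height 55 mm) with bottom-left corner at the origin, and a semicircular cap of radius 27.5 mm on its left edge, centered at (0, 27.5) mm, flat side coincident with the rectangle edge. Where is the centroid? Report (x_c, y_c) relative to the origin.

x_c = 29.02 mm, y_c = 27.50 mm

rectangular body: A = 80 × 55 = 4400.00, centroid at (40.00, 27.50).
semicircular end: A = ½π·27.5² = 1187.91, centroid at (-11.67, 27.50).
ΣA = 5587.91 mm², ΣAx_c = 162135.42 mm³, ΣAy_c = 153667.65 mm³.
x_c = 162135.42/5587.91 = 29.02 mm; y_c = 153667.65/5587.91 = 27.50 mm.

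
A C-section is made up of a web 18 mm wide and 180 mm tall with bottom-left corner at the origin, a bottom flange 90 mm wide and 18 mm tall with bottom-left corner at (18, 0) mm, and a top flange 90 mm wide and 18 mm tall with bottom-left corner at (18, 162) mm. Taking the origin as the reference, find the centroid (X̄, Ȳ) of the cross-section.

web: A = 18 × 180 = 3240.00, centroid at (9.00, 90.00).
bottom flange: A = 90 × 18 = 1620.00, centroid at (63.00, 9.00).
top flange: A = 90 × 18 = 1620.00, centroid at (63.00, 171.00).
ΣA = 6480.00 mm², ΣAX̄ = 233280.00 mm³, ΣAȲ = 583200.00 mm³.
X̄ = 233280.00/6480.00 = 36.00 mm; Ȳ = 583200.00/6480.00 = 90.00 mm.

X̄ = 36.00 mm, Ȳ = 90.00 mm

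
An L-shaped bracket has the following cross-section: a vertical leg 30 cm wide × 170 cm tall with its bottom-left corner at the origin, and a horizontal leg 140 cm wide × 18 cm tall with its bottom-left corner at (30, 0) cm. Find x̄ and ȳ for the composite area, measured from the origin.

x̄ = 43.11 cm, ȳ = 59.87 cm

vertical leg: A = 30 × 170 = 5100.00, centroid at (15.00, 85.00).
horizontal leg: A = 140 × 18 = 2520.00, centroid at (100.00, 9.00).
ΣA = 7620.00 cm²
ΣAx̄ = (5100.00)(15.00) + (2520.00)(100.00) = 328500.00 cm³
ΣAȳ = (5100.00)(85.00) + (2520.00)(9.00) = 456180.00 cm³
x̄ = 328500.00 / 7620.00 = 43.11 cm
ȳ = 456180.00 / 7620.00 = 59.87 cm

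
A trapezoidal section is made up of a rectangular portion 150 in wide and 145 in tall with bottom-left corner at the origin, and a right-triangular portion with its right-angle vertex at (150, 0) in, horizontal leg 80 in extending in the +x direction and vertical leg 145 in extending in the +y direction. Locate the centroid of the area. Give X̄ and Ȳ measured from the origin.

Part | A | x̄ᵢ | ȳᵢ | A·x̄ᵢ | A·ȳᵢ
rectangular portion | 21750.00 | 75.00 | 72.50 | 1631250.00 | 1576875.00
triangular portion | 5800.00 | 176.67 | 48.33 | 1024666.67 | 280333.33
Σ | 27550.00 |  |  | 2655916.67 | 1857208.33
X̄ = 2655916.67 / 27550.00 = 96.40 in
Ȳ = 1857208.33 / 27550.00 = 67.41 in

X̄ = 96.40 in, Ȳ = 67.41 in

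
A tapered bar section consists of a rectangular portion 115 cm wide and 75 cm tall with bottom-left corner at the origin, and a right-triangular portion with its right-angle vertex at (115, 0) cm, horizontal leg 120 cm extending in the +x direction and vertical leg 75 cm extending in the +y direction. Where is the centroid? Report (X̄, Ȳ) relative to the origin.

X̄ = 90.93 cm, Ȳ = 33.21 cm

rectangular portion: A = 115 × 75 = 8625.00, centroid at (57.50, 37.50).
triangular portion: A = ½·120·75 = 4500.00, centroid at (155.00, 25.00).
ΣA = 13125.00 cm²
ΣAX̄ = (8625.00)(57.50) + (4500.00)(155.00) = 1193437.50 cm³
ΣAȲ = (8625.00)(37.50) + (4500.00)(25.00) = 435937.50 cm³
X̄ = 1193437.50 / 13125.00 = 90.93 cm
Ȳ = 435937.50 / 13125.00 = 33.21 cm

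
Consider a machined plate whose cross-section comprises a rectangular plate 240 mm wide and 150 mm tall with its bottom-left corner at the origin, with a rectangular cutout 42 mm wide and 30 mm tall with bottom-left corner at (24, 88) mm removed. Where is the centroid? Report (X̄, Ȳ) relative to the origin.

Part | A | x̄ᵢ | ȳᵢ | A·x̄ᵢ | A·ȳᵢ
plate | 36000.00 | 120.00 | 75.00 | 4320000.00 | 2700000.00
hole | -1260.00 | 45.00 | 103.00 | -56700.00 | -129780.00
Σ | 34740.00 |  |  | 4263300.00 | 2570220.00
X̄ = 4263300.00 / 34740.00 = 122.72 mm
Ȳ = 2570220.00 / 34740.00 = 73.98 mm

X̄ = 122.72 mm, Ȳ = 73.98 mm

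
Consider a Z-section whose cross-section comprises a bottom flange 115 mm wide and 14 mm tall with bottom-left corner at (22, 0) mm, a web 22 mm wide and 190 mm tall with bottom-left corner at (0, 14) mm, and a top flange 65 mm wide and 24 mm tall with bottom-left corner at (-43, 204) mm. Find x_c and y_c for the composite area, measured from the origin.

bottom flange: A = 115 × 14 = 1610.00, centroid at (79.50, 7.00).
web: A = 22 × 190 = 4180.00, centroid at (11.00, 109.00).
top flange: A = 65 × 24 = 1560.00, centroid at (-10.50, 216.00).
ΣA = 7350.00 mm², ΣAx_c = 157595.00 mm³, ΣAy_c = 803850.00 mm³.
x_c = 157595.00/7350.00 = 21.44 mm; y_c = 803850.00/7350.00 = 109.37 mm.

x_c = 21.44 mm, y_c = 109.37 mm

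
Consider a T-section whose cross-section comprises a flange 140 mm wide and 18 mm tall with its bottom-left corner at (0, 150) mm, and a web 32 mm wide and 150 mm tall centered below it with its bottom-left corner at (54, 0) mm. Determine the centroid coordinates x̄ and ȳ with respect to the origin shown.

x̄ = 70.00 mm, ȳ = 103.92 mm

Part | A | x̄ᵢ | ȳᵢ | A·x̄ᵢ | A·ȳᵢ
web | 4800.00 | 70.00 | 75.00 | 336000.00 | 360000.00
flange | 2520.00 | 70.00 | 159.00 | 176400.00 | 400680.00
Σ | 7320.00 |  |  | 512400.00 | 760680.00
x̄ = 512400.00 / 7320.00 = 70.00 mm
ȳ = 760680.00 / 7320.00 = 103.92 mm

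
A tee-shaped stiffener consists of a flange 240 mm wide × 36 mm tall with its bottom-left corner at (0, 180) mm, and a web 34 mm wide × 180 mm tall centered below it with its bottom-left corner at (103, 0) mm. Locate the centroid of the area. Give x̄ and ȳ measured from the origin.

Part | A | x̄ᵢ | ȳᵢ | A·x̄ᵢ | A·ȳᵢ
web | 6120.00 | 120.00 | 90.00 | 734400.00 | 550800.00
flange | 8640.00 | 120.00 | 198.00 | 1036800.00 | 1710720.00
Σ | 14760.00 |  |  | 1771200.00 | 2261520.00
x̄ = 1771200.00 / 14760.00 = 120.00 mm
ȳ = 2261520.00 / 14760.00 = 153.22 mm

x̄ = 120.00 mm, ȳ = 153.22 mm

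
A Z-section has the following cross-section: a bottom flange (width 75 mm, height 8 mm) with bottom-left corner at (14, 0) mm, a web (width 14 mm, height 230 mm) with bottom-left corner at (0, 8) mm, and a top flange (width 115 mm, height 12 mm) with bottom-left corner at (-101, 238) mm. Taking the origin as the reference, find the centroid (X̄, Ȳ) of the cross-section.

X̄ = -1.27 mm, Ȳ = 141.38 mm

bottom flange: A = 75 × 8 = 600.00, centroid at (51.50, 4.00).
web: A = 14 × 230 = 3220.00, centroid at (7.00, 123.00).
top flange: A = 115 × 12 = 1380.00, centroid at (-43.50, 244.00).
ΣA = 5200.00 mm²
ΣAX̄ = (600.00)(51.50) + (3220.00)(7.00) + (1380.00)(-43.50) = -6590.00 mm³
ΣAȲ = (600.00)(4.00) + (3220.00)(123.00) + (1380.00)(244.00) = 735180.00 mm³
X̄ = -6590.00 / 5200.00 = -1.27 mm
Ȳ = 735180.00 / 5200.00 = 141.38 mm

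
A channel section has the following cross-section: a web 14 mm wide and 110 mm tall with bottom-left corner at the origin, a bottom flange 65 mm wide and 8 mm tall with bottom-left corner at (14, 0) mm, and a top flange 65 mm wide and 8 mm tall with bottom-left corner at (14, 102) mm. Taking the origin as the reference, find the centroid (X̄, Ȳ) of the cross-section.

X̄ = 22.92 mm, Ȳ = 55.00 mm

Part | A | x̄ᵢ | ȳᵢ | A·x̄ᵢ | A·ȳᵢ
web | 1540.00 | 7.00 | 55.00 | 10780.00 | 84700.00
bottom flange | 520.00 | 46.50 | 4.00 | 24180.00 | 2080.00
top flange | 520.00 | 46.50 | 106.00 | 24180.00 | 55120.00
Σ | 2580.00 |  |  | 59140.00 | 141900.00
X̄ = 59140.00 / 2580.00 = 22.92 mm
Ȳ = 141900.00 / 2580.00 = 55.00 mm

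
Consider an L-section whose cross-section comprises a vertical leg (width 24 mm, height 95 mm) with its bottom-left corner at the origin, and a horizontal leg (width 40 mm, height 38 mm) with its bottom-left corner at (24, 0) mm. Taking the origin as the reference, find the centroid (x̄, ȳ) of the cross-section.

x̄ = 24.80 mm, ȳ = 36.10 mm

Part | A | x̄ᵢ | ȳᵢ | A·x̄ᵢ | A·ȳᵢ
vertical leg | 2280.00 | 12.00 | 47.50 | 27360.00 | 108300.00
horizontal leg | 1520.00 | 44.00 | 19.00 | 66880.00 | 28880.00
Σ | 3800.00 |  |  | 94240.00 | 137180.00
x̄ = 94240.00 / 3800.00 = 24.80 mm
ȳ = 137180.00 / 3800.00 = 36.10 mm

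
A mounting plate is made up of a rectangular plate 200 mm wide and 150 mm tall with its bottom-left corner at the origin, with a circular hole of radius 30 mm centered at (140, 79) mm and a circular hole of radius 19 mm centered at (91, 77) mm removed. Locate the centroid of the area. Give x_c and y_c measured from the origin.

plate: A = 200 × 150 = 30000.00, centroid at (100.00, 75.00).
hole 1: A = −π·30² = -2827.43, centroid at (140.00, 79.00).
hole 2: A = −π·19² = -1134.11, centroid at (91.00, 77.00).
ΣA = 26038.45 mm²
ΣAx_c = (30000.00)(100.00) + (-2827.43)(140.00) + (-1134.11)(91.00) = 2500954.87 mm³
ΣAy_c = (30000.00)(75.00) + (-2827.43)(79.00) + (-1134.11)(77.00) = 1939305.91 mm³
x_c = 2500954.87 / 26038.45 = 96.05 mm
y_c = 1939305.91 / 26038.45 = 74.48 mm

x_c = 96.05 mm, y_c = 74.48 mm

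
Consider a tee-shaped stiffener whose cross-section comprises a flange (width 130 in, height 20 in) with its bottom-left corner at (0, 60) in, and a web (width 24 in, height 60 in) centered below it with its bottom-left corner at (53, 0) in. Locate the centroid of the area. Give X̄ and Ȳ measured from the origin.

X̄ = 65.00 in, Ȳ = 55.74 in

web: A = 24 × 60 = 1440.00, centroid at (65.00, 30.00).
flange: A = 130 × 20 = 2600.00, centroid at (65.00, 70.00).
ΣA = 4040.00 in², ΣAX̄ = 262600.00 in³, ΣAȲ = 225200.00 in³.
X̄ = 262600.00/4040.00 = 65.00 in; Ȳ = 225200.00/4040.00 = 55.74 in.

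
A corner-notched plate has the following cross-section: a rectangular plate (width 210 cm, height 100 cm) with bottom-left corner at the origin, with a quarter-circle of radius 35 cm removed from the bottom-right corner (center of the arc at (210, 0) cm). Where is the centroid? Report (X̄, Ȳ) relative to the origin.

X̄ = 100.67 cm, Ȳ = 51.69 cm

plate: A = 210 × 100 = 21000.00, centroid at (105.00, 50.00).
removed quarter-circle: A = −¼π·35² = -962.11, centroid at (195.15, 14.85).
ΣA = 20037.89 cm², ΣAX̄ = 2017247.99 cm³, ΣAȲ = 1035708.33 cm³.
X̄ = 2017247.99/20037.89 = 100.67 cm; Ȳ = 1035708.33/20037.89 = 51.69 cm.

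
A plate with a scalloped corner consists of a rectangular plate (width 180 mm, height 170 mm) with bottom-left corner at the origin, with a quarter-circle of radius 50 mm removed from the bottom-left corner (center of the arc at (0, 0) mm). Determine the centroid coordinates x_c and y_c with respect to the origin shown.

plate: A = 180 × 170 = 30600.00, centroid at (90.00, 85.00).
removed quarter-circle: A = −¼π·50² = -1963.50, centroid at (21.22, 21.22).
ΣA = 28636.50 mm², ΣAx_c = 2712333.33 mm³, ΣAy_c = 2559333.33 mm³.
x_c = 2712333.33/28636.50 = 94.72 mm; y_c = 2559333.33/28636.50 = 89.37 mm.

x_c = 94.72 mm, y_c = 89.37 mm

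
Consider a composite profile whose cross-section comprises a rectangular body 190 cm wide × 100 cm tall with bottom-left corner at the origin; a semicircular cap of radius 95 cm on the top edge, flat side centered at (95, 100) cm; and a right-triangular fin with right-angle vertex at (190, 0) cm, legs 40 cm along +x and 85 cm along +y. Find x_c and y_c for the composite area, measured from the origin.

x_c = 100.28 cm, y_c = 85.66 cm

rectangular body: A = 190 × 100 = 19000.00, centroid at (95.00, 50.00).
semicircular top: A = ½π·95² = 14176.44, centroid at (95.00, 140.32).
triangular fin: A = ½·40·85 = 1700.00, centroid at (203.33, 28.33).
ΣA = 34876.44 cm², ΣAx_c = 3497428.17 cm³, ΣAy_c = 2987393.68 cm³.
x_c = 3497428.17/34876.44 = 100.28 cm; y_c = 2987393.68/34876.44 = 85.66 cm.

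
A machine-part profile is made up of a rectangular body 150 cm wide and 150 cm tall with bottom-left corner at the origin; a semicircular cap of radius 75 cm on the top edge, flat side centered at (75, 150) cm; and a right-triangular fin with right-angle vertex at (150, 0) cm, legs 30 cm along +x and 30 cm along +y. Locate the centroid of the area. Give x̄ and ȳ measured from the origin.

rectangular body: A = 150 × 150 = 22500.00, centroid at (75.00, 75.00).
semicircular top: A = ½π·75² = 8835.73, centroid at (75.00, 181.83).
triangular fin: A = ½·30·30 = 450.00, centroid at (160.00, 10.00).
ΣA = 31785.73 cm², ΣAx̄ = 2422179.70 cm³, ΣAȳ = 3298609.40 cm³.
x̄ = 2422179.70/31785.73 = 76.20 cm; ȳ = 3298609.40/31785.73 = 103.78 cm.

x̄ = 76.20 cm, ȳ = 103.78 cm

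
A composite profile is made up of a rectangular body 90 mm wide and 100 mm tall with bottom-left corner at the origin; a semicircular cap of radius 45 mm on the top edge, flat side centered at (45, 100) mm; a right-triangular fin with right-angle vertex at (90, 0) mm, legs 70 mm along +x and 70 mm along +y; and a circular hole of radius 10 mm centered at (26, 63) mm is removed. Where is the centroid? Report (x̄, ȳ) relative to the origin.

rectangular body: A = 90 × 100 = 9000.00, centroid at (45.00, 50.00).
semicircular top: A = ½π·45² = 3180.86, centroid at (45.00, 119.10).
triangular fin: A = ½·70·70 = 2450.00, centroid at (113.33, 23.33).
hole: A = −π·10² = -314.16, centroid at (26.00, 63.00).
ΣA = 14316.70 mm², ΣAx̄ = 817637.34 mm³, ΣAȳ = 866210.89 mm³.
x̄ = 817637.34/14316.70 = 57.11 mm; ȳ = 866210.89/14316.70 = 60.50 mm.

x̄ = 57.11 mm, ȳ = 60.50 mm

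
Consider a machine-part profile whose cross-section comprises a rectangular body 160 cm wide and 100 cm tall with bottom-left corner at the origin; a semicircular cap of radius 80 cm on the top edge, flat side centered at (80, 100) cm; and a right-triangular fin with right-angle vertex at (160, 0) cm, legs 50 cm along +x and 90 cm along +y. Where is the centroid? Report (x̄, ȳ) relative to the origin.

x̄ = 87.68 cm, ȳ = 78.23 cm

rectangular body: A = 160 × 100 = 16000.00, centroid at (80.00, 50.00).
semicircular top: A = ½π·80² = 10053.10, centroid at (80.00, 133.95).
triangular fin: A = ½·50·90 = 2250.00, centroid at (176.67, 30.00).
ΣA = 28303.10 cm², ΣAx̄ = 2481747.72 cm³, ΣAȳ = 2214142.98 cm³.
x̄ = 2481747.72/28303.10 = 87.68 cm; ȳ = 2214142.98/28303.10 = 78.23 cm.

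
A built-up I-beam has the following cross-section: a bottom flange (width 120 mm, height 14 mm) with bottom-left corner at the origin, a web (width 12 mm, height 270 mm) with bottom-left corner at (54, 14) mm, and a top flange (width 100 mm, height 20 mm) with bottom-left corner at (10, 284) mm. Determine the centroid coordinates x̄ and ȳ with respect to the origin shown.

x̄ = 60.00 mm, ȳ = 156.43 mm

bottom flange: A = 120 × 14 = 1680.00, centroid at (60.00, 7.00).
web: A = 12 × 270 = 3240.00, centroid at (60.00, 149.00).
top flange: A = 100 × 20 = 2000.00, centroid at (60.00, 294.00).
ΣA = 6920.00 mm², ΣAx̄ = 415200.00 mm³, ΣAȳ = 1082520.00 mm³.
x̄ = 415200.00/6920.00 = 60.00 mm; ȳ = 1082520.00/6920.00 = 156.43 mm.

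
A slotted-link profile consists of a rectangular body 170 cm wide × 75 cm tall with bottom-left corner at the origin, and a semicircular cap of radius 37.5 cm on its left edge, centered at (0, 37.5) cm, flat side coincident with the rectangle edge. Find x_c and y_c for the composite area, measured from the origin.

Part | A | x̄ᵢ | ȳᵢ | A·x̄ᵢ | A·ȳᵢ
rectangular body | 12750.00 | 85.00 | 37.50 | 1083750.00 | 478125.00
semicircular end | 2208.93 | -15.92 | 37.50 | -35156.25 | 82834.96
Σ | 14958.93 |  |  | 1048593.75 | 560959.96
x_c = 1048593.75 / 14958.93 = 70.10 cm
y_c = 560959.96 / 14958.93 = 37.50 cm

x_c = 70.10 cm, y_c = 37.50 cm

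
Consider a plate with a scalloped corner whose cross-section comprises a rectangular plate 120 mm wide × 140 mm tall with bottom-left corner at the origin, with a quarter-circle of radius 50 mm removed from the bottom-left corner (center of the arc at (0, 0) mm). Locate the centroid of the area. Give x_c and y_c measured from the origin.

x_c = 65.13 mm, y_c = 76.46 mm

Part | A | x̄ᵢ | ȳᵢ | A·x̄ᵢ | A·ȳᵢ
plate | 16800.00 | 60.00 | 70.00 | 1008000.00 | 1176000.00
removed quarter-circle | -1963.50 | 21.22 | 21.22 | -41666.67 | -41666.67
Σ | 14836.50 |  |  | 966333.33 | 1134333.33
x_c = 966333.33 / 14836.50 = 65.13 mm
y_c = 1134333.33 / 14836.50 = 76.46 mm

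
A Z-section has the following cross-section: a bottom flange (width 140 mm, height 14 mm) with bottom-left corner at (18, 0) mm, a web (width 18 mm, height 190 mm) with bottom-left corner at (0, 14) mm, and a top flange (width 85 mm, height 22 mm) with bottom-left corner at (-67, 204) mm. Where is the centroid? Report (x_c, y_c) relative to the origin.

bottom flange: A = 140 × 14 = 1960.00, centroid at (88.00, 7.00).
web: A = 18 × 190 = 3420.00, centroid at (9.00, 109.00).
top flange: A = 85 × 22 = 1870.00, centroid at (-24.50, 215.00).
ΣA = 7250.00 mm², ΣAx_c = 157445.00 mm³, ΣAy_c = 788550.00 mm³.
x_c = 157445.00/7250.00 = 21.72 mm; y_c = 788550.00/7250.00 = 108.77 mm.

x_c = 21.72 mm, y_c = 108.77 mm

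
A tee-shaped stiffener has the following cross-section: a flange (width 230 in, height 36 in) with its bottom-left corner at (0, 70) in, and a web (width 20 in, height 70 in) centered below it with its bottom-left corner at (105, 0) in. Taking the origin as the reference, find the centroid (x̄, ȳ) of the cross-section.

Part | A | x̄ᵢ | ȳᵢ | A·x̄ᵢ | A·ȳᵢ
web | 1400.00 | 115.00 | 35.00 | 161000.00 | 49000.00
flange | 8280.00 | 115.00 | 88.00 | 952200.00 | 728640.00
Σ | 9680.00 |  |  | 1113200.00 | 777640.00
x̄ = 1113200.00 / 9680.00 = 115.00 in
ȳ = 777640.00 / 9680.00 = 80.33 in

x̄ = 115.00 in, ȳ = 80.33 in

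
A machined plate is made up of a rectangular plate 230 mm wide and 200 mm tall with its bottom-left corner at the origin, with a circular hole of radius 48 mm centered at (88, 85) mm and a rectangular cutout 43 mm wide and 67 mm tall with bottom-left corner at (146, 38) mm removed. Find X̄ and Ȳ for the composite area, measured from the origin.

X̄ = 116.23 mm, Ȳ = 105.31 mm

plate: A = 230 × 200 = 46000.00, centroid at (115.00, 100.00).
hole 1: A = −π·48² = -7238.23, centroid at (88.00, 85.00).
hole 2: A = −(43 × 67) = -2881.00, centroid at (167.50, 71.50).
ΣA = 35880.77 mm², ΣAX̄ = 4170468.31 mm³, ΣAȲ = 3778758.99 mm³.
X̄ = 4170468.31/35880.77 = 116.23 mm; Ȳ = 3778758.99/35880.77 = 105.31 mm.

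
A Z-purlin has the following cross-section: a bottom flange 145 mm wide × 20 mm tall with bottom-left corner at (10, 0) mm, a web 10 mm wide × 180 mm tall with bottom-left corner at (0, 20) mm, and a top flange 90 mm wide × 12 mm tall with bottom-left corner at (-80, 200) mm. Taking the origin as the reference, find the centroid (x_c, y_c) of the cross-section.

Part | A | x̄ᵢ | ȳᵢ | A·x̄ᵢ | A·ȳᵢ
bottom flange | 2900.00 | 82.50 | 10.00 | 239250.00 | 29000.00
web | 1800.00 | 5.00 | 110.00 | 9000.00 | 198000.00
top flange | 1080.00 | -35.00 | 206.00 | -37800.00 | 222480.00
Σ | 5780.00 |  |  | 210450.00 | 449480.00
x_c = 210450.00 / 5780.00 = 36.41 mm
y_c = 449480.00 / 5780.00 = 77.76 mm

x_c = 36.41 mm, y_c = 77.76 mm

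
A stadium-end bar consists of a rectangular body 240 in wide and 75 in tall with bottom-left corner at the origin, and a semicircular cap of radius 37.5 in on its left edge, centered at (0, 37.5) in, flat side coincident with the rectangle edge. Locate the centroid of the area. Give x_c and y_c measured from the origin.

x_c = 105.14 in, y_c = 37.50 in

rectangular body: A = 240 × 75 = 18000.00, centroid at (120.00, 37.50).
semicircular end: A = ½π·37.5² = 2208.93, centroid at (-15.92, 37.50).
ΣA = 20208.93 in²
ΣAx_c = (18000.00)(120.00) + (2208.93)(-15.92) = 2124843.75 in³
ΣAy_c = (18000.00)(37.50) + (2208.93)(37.50) = 757834.96 in³
x_c = 2124843.75 / 20208.93 = 105.14 in
y_c = 757834.96 / 20208.93 = 37.50 in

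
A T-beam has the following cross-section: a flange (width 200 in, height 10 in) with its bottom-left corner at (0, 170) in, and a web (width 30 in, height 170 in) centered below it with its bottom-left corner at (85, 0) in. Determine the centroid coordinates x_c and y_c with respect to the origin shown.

x_c = 100.00 in, y_c = 110.35 in

web: A = 30 × 170 = 5100.00, centroid at (100.00, 85.00).
flange: A = 200 × 10 = 2000.00, centroid at (100.00, 175.00).
ΣA = 7100.00 in²
ΣAx_c = (5100.00)(100.00) + (2000.00)(100.00) = 710000.00 in³
ΣAy_c = (5100.00)(85.00) + (2000.00)(175.00) = 783500.00 in³
x_c = 710000.00 / 7100.00 = 100.00 in
y_c = 783500.00 / 7100.00 = 110.35 in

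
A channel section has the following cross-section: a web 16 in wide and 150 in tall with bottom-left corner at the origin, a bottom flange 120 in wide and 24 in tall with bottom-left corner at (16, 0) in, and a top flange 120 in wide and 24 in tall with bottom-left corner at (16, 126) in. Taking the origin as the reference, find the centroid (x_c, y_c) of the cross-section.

x_c = 56.00 in, y_c = 75.00 in

web: A = 16 × 150 = 2400.00, centroid at (8.00, 75.00).
bottom flange: A = 120 × 24 = 2880.00, centroid at (76.00, 12.00).
top flange: A = 120 × 24 = 2880.00, centroid at (76.00, 138.00).
ΣA = 8160.00 in²
ΣAx_c = (2400.00)(8.00) + (2880.00)(76.00) + (2880.00)(76.00) = 456960.00 in³
ΣAy_c = (2400.00)(75.00) + (2880.00)(12.00) + (2880.00)(138.00) = 612000.00 in³
x_c = 456960.00 / 8160.00 = 56.00 in
y_c = 612000.00 / 8160.00 = 75.00 in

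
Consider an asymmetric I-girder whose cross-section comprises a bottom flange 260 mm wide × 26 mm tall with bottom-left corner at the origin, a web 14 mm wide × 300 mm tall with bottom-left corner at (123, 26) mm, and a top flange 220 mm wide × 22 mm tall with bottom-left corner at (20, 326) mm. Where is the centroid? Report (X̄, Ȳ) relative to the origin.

X̄ = 130.00 mm, Ȳ = 155.58 mm

Part | A | x̄ᵢ | ȳᵢ | A·x̄ᵢ | A·ȳᵢ
bottom flange | 6760.00 | 130.00 | 13.00 | 878800.00 | 87880.00
web | 4200.00 | 130.00 | 176.00 | 546000.00 | 739200.00
top flange | 4840.00 | 130.00 | 337.00 | 629200.00 | 1631080.00
Σ | 15800.00 |  |  | 2054000.00 | 2458160.00
X̄ = 2054000.00 / 15800.00 = 130.00 mm
Ȳ = 2458160.00 / 15800.00 = 155.58 mm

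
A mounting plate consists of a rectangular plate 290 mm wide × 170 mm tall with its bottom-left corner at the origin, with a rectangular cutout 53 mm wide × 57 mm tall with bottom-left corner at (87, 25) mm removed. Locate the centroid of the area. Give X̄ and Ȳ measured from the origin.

plate: A = 290 × 170 = 49300.00, centroid at (145.00, 85.00).
hole: A = −(53 × 57) = -3021.00, centroid at (113.50, 53.50).
ΣA = 46279.00 mm², ΣAX̄ = 6805616.50 mm³, ΣAȲ = 4028876.50 mm³.
X̄ = 6805616.50/46279.00 = 147.06 mm; Ȳ = 4028876.50/46279.00 = 87.06 mm.

X̄ = 147.06 mm, Ȳ = 87.06 mm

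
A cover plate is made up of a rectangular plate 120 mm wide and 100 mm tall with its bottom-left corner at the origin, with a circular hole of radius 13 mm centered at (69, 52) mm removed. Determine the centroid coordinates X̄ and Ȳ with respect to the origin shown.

X̄ = 59.58 mm, Ȳ = 49.91 mm

Part | A | x̄ᵢ | ȳᵢ | A·x̄ᵢ | A·ȳᵢ
plate | 12000.00 | 60.00 | 50.00 | 720000.00 | 600000.00
hole | -530.93 | 69.00 | 52.00 | -36634.11 | -27608.32
Σ | 11469.07 |  |  | 683365.89 | 572391.68
X̄ = 683365.89 / 11469.07 = 59.58 mm
Ȳ = 572391.68 / 11469.07 = 49.91 mm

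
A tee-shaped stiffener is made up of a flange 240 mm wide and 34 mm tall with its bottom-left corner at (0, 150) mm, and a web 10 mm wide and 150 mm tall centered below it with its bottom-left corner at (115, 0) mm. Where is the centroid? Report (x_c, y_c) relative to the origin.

x_c = 120.00 mm, y_c = 152.71 mm

Part | A | x̄ᵢ | ȳᵢ | A·x̄ᵢ | A·ȳᵢ
web | 1500.00 | 120.00 | 75.00 | 180000.00 | 112500.00
flange | 8160.00 | 120.00 | 167.00 | 979200.00 | 1362720.00
Σ | 9660.00 |  |  | 1159200.00 | 1475220.00
x_c = 1159200.00 / 9660.00 = 120.00 mm
y_c = 1475220.00 / 9660.00 = 152.71 mm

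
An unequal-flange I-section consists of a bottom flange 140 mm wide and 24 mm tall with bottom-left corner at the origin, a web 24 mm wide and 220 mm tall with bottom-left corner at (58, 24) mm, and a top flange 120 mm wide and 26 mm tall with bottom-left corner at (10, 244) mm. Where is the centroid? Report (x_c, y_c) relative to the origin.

bottom flange: A = 140 × 24 = 3360.00, centroid at (70.00, 12.00).
web: A = 24 × 220 = 5280.00, centroid at (70.00, 134.00).
top flange: A = 120 × 26 = 3120.00, centroid at (70.00, 257.00).
ΣA = 11760.00 mm², ΣAx_c = 823200.00 mm³, ΣAy_c = 1549680.00 mm³.
x_c = 823200.00/11760.00 = 70.00 mm; y_c = 1549680.00/11760.00 = 131.78 mm.

x_c = 70.00 mm, y_c = 131.78 mm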